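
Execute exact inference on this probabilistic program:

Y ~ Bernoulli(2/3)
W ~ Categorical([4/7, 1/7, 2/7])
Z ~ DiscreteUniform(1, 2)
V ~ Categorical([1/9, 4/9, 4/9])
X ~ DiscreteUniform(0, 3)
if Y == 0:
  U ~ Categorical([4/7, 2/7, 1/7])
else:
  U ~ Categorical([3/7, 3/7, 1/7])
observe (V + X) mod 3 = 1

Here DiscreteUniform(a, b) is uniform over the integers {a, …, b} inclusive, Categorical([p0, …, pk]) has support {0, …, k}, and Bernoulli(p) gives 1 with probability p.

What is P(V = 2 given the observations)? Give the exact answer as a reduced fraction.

P(V = 2 | obs) = 4/13

Enumerate traces; 144 have nonzero weight after conditioning:
  (Y=0, W=0, Z=1, V=0, X=1, U=0) weight 2/1323
  (Y=0, W=0, Z=1, V=0, X=1, U=1) weight 1/1323
  (Y=0, W=0, Z=1, V=0, X=1, U=2) weight 1/2646
  (Y=0, W=0, Z=1, V=1, X=0, U=0) weight 8/1323
  (Y=0, W=0, Z=1, V=1, X=0, U=1) weight 4/1323
  (Y=0, W=0, Z=1, V=1, X=0, U=2) weight 2/1323
  (Y=0, W=0, Z=1, V=1, X=3, U=0) weight 8/1323
  (Y=0, W=0, Z=1, V=1, X=3, U=1) weight 4/1323
  (Y=0, W=0, Z=1, V=2, X=2, U=0) weight 8/1323
  … 135 more
Group by V:
  weight(V=0) = 1/36
  weight(V=1) = 2/9
  weight(V=2) = 1/9
Total weight = 1/36 + 2/9 + 1/9 = 13/36
P(V=0 | obs) = 1/36 / 13/36 = 1/13
P(V=1 | obs) = 2/9 / 13/36 = 8/13
P(V=2 | obs) = 1/9 / 13/36 = 4/13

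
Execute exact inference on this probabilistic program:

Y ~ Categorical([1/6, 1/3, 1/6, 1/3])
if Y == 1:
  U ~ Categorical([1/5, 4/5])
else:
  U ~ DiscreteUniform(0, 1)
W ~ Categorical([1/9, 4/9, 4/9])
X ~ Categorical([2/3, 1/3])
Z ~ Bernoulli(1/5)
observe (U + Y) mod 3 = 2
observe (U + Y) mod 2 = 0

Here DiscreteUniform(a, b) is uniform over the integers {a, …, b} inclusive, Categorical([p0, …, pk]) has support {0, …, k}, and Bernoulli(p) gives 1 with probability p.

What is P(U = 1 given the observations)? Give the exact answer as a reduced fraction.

P(U = 1 | obs) = 16/21

Enumerate traces; 24 have nonzero weight after conditioning:
  (Y=1, U=1, W=0, X=0, Z=0) weight 32/2025
  (Y=1, U=1, W=0, X=0, Z=1) weight 8/2025
  (Y=1, U=1, W=0, X=1, Z=0) weight 16/2025
  (Y=1, U=1, W=0, X=1, Z=1) weight 4/2025
  (Y=1, U=1, W=1, X=0, Z=0) weight 128/2025
  (Y=1, U=1, W=1, X=0, Z=1) weight 32/2025
  (Y=1, U=1, W=1, X=1, Z=0) weight 64/2025
  (Y=1, U=1, W=1, X=1, Z=1) weight 16/2025
  (Y=2, U=0, W=0, X=0, Z=0) weight 2/405
  … 15 more
Group by U:
  weight(U=0) = 1/12
  weight(U=1) = 4/15
Total weight = 1/12 + 4/15 = 7/20
P(U=0 | obs) = 1/12 / 7/20 = 5/21
P(U=1 | obs) = 4/15 / 7/20 = 16/21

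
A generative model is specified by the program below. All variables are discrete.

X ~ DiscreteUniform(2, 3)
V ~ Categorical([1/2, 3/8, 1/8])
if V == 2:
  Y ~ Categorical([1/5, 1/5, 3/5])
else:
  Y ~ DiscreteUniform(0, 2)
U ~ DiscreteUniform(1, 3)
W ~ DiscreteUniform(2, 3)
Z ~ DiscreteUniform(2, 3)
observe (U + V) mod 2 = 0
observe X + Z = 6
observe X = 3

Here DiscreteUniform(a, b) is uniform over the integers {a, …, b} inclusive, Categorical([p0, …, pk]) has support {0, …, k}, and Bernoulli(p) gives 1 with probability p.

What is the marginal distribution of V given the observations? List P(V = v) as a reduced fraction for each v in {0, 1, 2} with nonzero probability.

Enumerate traces; 24 have nonzero weight after conditioning:
  (X=3, V=0, Y=0, U=2, W=2, Z=3) weight 1/144
  (X=3, V=0, Y=0, U=2, W=3, Z=3) weight 1/144
  (X=3, V=0, Y=1, U=2, W=2, Z=3) weight 1/144
  (X=3, V=0, Y=1, U=2, W=3, Z=3) weight 1/144
  (X=3, V=0, Y=2, U=2, W=2, Z=3) weight 1/144
  (X=3, V=0, Y=2, U=2, W=3, Z=3) weight 1/144
  (X=3, V=1, Y=0, U=1, W=2, Z=3) weight 1/192
  (X=3, V=1, Y=0, U=1, W=3, Z=3) weight 1/192
  (X=3, V=2, Y=0, U=2, W=2, Z=3) weight 1/960
  … 15 more
Group by V:
  weight(V=0) = 1/24
  weight(V=1) = 1/16
  weight(V=2) = 1/96
Total weight = 1/24 + 1/16 + 1/96 = 11/96
P(V=0 | obs) = 1/24 / 11/96 = 4/11
P(V=1 | obs) = 1/16 / 11/96 = 6/11
P(V=2 | obs) = 1/96 / 11/96 = 1/11

P(V=0) = 4/11, P(V=1) = 6/11, P(V=2) = 1/11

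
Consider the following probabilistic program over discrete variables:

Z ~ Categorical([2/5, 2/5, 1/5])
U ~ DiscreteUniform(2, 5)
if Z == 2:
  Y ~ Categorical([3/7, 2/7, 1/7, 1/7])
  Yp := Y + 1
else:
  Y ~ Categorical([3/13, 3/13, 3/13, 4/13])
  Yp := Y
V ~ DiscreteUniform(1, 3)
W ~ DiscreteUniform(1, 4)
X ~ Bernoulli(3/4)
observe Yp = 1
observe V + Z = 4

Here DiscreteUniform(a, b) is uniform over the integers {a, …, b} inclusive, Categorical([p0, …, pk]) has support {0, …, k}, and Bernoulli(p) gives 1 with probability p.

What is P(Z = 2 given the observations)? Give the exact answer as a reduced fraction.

Enumerate traces; 64 have nonzero weight after conditioning:
  (Z=1, U=2, Y=1, V=3, W=1, X=0) weight 1/2080
  (Z=1, U=2, Y=1, V=3, W=1, X=1) weight 3/2080
  (Z=1, U=2, Y=1, V=3, W=2, X=0) weight 1/2080
  (Z=1, U=2, Y=1, V=3, W=2, X=1) weight 3/2080
  (Z=1, U=2, Y=1, V=3, W=3, X=0) weight 1/2080
  (Z=1, U=2, Y=1, V=3, W=3, X=1) weight 3/2080
  (Z=1, U=2, Y=1, V=3, W=4, X=0) weight 1/2080
  (Z=1, U=2, Y=1, V=3, W=4, X=1) weight 3/2080
  (Z=2, U=2, Y=0, V=2, W=1, X=0) weight 1/2240
  … 55 more
Group by Z:
  weight(Z=1) = 2/65
  weight(Z=2) = 1/35
Total weight = 2/65 + 1/35 = 27/455
P(Z=1 | obs) = 2/65 / 27/455 = 14/27
P(Z=2 | obs) = 1/35 / 27/455 = 13/27

P(Z = 2 | obs) = 13/27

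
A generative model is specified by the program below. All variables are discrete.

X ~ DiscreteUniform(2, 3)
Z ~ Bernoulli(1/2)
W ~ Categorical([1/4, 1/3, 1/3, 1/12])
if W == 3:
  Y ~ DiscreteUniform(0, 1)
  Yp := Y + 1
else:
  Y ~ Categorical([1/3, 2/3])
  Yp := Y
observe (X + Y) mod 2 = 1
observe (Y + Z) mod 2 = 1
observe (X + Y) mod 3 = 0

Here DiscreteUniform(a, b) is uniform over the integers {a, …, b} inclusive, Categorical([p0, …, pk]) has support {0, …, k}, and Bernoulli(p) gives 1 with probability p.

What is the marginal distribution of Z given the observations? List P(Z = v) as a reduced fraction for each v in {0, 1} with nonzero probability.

P(Z=0) = 47/72, P(Z=1) = 25/72

Enumerate traces; 8 have nonzero weight after conditioning:
  (X=2, Z=0, W=0, Y=1) weight 1/24
  (X=2, Z=0, W=1, Y=1) weight 1/18
  (X=2, Z=0, W=2, Y=1) weight 1/18
  (X=2, Z=0, W=3, Y=1) weight 1/96
  (X=3, Z=1, W=0, Y=0) weight 1/48
  (X=3, Z=1, W=1, Y=0) weight 1/36
  (X=3, Z=1, W=2, Y=0) weight 1/36
  (X=3, Z=1, W=3, Y=0) weight 1/96
Group by Z:
  weight(Z=0) = 47/288
  weight(Z=1) = 25/288
Total weight = 47/288 + 25/288 = 1/4
P(Z=0 | obs) = 47/288 / 1/4 = 47/72
P(Z=1 | obs) = 25/288 / 1/4 = 25/72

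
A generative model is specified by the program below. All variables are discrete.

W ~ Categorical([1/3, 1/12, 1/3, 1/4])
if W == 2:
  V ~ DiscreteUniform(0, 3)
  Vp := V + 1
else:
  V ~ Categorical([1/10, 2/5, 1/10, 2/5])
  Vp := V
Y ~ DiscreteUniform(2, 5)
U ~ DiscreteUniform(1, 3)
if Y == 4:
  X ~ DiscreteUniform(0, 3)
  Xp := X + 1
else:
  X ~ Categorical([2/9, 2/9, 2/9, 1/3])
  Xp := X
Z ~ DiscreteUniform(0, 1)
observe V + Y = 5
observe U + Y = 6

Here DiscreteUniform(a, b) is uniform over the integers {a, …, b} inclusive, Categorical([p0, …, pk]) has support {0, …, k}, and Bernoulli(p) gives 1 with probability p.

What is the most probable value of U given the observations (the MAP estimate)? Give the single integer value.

Enumerate traces; 96 have nonzero weight after conditioning:
  (W=0, V=0, Y=5, U=1, X=0, Z=0) weight 1/3240
  (W=0, V=0, Y=5, U=1, X=0, Z=1) weight 1/3240
  (W=0, V=0, Y=5, U=1, X=1, Z=0) weight 1/3240
  (W=0, V=0, Y=5, U=1, X=1, Z=1) weight 1/3240
  (W=0, V=0, Y=5, U=1, X=2, Z=0) weight 1/3240
  (W=0, V=0, Y=5, U=1, X=2, Z=1) weight 1/3240
  (W=0, V=0, Y=5, U=1, X=3, Z=0) weight 1/2160
  (W=0, V=0, Y=5, U=1, X=3, Z=1) weight 1/2160
  (W=0, V=1, Y=4, U=2, X=0, Z=0) weight 1/720
  (W=0, V=2, Y=3, U=3, X=0, Z=0) weight 1/3240
  … 86 more
Group by U:
  weight(U=1) = 1/80
  weight(U=2) = 7/240
  weight(U=3) = 1/80
Total weight = 1/80 + 7/240 + 1/80 = 13/240
P(U=1 | obs) = 1/80 / 13/240 = 3/13
P(U=2 | obs) = 7/240 / 13/240 = 7/13
P(U=3 | obs) = 1/80 / 13/240 = 3/13
argmax = 2

argmax_v P(U = v | obs) = 2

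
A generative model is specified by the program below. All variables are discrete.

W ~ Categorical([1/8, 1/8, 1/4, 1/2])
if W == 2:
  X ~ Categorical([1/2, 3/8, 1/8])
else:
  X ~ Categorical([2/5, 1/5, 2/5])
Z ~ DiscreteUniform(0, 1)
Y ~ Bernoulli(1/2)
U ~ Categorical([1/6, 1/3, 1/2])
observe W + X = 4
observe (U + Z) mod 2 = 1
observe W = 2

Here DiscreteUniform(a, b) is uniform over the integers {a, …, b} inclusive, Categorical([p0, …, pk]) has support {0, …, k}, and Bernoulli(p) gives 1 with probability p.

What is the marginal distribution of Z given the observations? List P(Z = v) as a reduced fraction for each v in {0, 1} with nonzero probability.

P(Z=0) = 1/3, P(Z=1) = 2/3

Enumerate traces; 6 have nonzero weight after conditioning:
  (W=2, X=2, Z=0, Y=0, U=1) weight 1/384
  (W=2, X=2, Z=0, Y=1, U=1) weight 1/384
  (W=2, X=2, Z=1, Y=0, U=0) weight 1/768
  (W=2, X=2, Z=1, Y=0, U=2) weight 1/256
  (W=2, X=2, Z=1, Y=1, U=0) weight 1/768
  (W=2, X=2, Z=1, Y=1, U=2) weight 1/256
Group by Z:
  weight(Z=0) = 1/192
  weight(Z=1) = 1/96
Total weight = 1/192 + 1/96 = 1/64
P(Z=0 | obs) = 1/192 / 1/64 = 1/3
P(Z=1 | obs) = 1/96 / 1/64 = 2/3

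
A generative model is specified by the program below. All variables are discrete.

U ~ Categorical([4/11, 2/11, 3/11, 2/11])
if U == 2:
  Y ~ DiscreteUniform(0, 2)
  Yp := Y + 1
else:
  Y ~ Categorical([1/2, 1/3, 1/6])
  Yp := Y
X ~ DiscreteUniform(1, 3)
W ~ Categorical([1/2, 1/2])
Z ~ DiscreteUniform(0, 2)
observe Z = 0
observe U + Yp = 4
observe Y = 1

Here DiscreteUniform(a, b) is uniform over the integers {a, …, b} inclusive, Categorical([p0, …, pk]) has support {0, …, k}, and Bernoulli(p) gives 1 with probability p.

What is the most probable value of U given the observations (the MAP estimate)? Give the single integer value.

argmax_v P(U = v | obs) = 2

Enumerate traces; 12 have nonzero weight after conditioning:
  (U=2, Y=1, X=1, W=0, Z=0) weight 1/198
  (U=2, Y=1, X=1, W=1, Z=0) weight 1/198
  (U=2, Y=1, X=2, W=0, Z=0) weight 1/198
  (U=2, Y=1, X=2, W=1, Z=0) weight 1/198
  (U=2, Y=1, X=3, W=0, Z=0) weight 1/198
  (U=2, Y=1, X=3, W=1, Z=0) weight 1/198
  (U=3, Y=1, X=1, W=0, Z=0) weight 1/297
  (U=3, Y=1, X=1, W=1, Z=0) weight 1/297
  … 4 more
Group by U:
  weight(U=2) = 1/33
  weight(U=3) = 2/99
Total weight = 1/33 + 2/99 = 5/99
P(U=2 | obs) = 1/33 / 5/99 = 3/5
P(U=3 | obs) = 2/99 / 5/99 = 2/5
argmax = 2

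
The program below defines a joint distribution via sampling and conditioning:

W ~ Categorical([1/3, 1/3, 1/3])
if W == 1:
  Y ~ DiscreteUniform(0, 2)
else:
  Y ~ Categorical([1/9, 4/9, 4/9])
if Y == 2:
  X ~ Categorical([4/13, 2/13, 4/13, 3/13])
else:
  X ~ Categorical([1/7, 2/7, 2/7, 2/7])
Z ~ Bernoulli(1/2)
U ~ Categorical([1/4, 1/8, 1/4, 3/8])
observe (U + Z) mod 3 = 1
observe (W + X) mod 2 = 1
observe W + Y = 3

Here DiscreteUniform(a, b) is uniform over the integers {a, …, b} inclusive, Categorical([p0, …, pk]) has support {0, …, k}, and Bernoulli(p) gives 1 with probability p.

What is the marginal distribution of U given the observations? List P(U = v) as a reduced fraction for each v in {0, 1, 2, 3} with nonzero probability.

Enumerate traces; 12 have nonzero weight after conditioning:
  (W=1, Y=2, X=0, Z=0, U=1) weight 1/468
  (W=1, Y=2, X=0, Z=1, U=0) weight 1/234
  (W=1, Y=2, X=0, Z=1, U=3) weight 1/156
  (W=1, Y=2, X=2, Z=0, U=1) weight 1/468
  (W=1, Y=2, X=2, Z=1, U=0) weight 1/234
  (W=1, Y=2, X=2, Z=1, U=3) weight 1/156
  (W=2, Y=1, X=1, Z=0, U=1) weight 1/378
  (W=2, Y=1, X=1, Z=1, U=0) weight 1/189
  … 4 more
Group by U:
  weight(U=0) = 47/2457
  weight(U=1) = 47/4914
  weight(U=3) = 47/1638
Total weight = 47/2457 + 47/4914 + 47/1638 = 47/819
P(U=0 | obs) = 47/2457 / 47/819 = 1/3
P(U=1 | obs) = 47/4914 / 47/819 = 1/6
P(U=3 | obs) = 47/1638 / 47/819 = 1/2

P(U=0) = 1/3, P(U=1) = 1/6, P(U=3) = 1/2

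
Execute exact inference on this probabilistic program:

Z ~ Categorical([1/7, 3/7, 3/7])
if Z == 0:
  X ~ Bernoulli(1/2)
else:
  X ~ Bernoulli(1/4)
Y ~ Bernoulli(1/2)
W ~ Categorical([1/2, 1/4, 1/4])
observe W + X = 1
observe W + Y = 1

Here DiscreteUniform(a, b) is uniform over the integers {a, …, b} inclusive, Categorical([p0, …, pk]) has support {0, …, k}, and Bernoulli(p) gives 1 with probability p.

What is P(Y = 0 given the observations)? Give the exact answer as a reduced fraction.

P(Y = 0 | obs) = 5/9

Enumerate traces; 6 have nonzero weight after conditioning:
  (Z=0, X=0, Y=0, W=1) weight 1/112
  (Z=0, X=1, Y=1, W=0) weight 1/56
  (Z=1, X=0, Y=0, W=1) weight 9/224
  (Z=1, X=1, Y=1, W=0) weight 3/112
  (Z=2, X=0, Y=0, W=1) weight 9/224
  (Z=2, X=1, Y=1, W=0) weight 3/112
Group by Y:
  weight(Y=0) = 5/56
  weight(Y=1) = 1/14
Total weight = 5/56 + 1/14 = 9/56
P(Y=0 | obs) = 5/56 / 9/56 = 5/9
P(Y=1 | obs) = 1/14 / 9/56 = 4/9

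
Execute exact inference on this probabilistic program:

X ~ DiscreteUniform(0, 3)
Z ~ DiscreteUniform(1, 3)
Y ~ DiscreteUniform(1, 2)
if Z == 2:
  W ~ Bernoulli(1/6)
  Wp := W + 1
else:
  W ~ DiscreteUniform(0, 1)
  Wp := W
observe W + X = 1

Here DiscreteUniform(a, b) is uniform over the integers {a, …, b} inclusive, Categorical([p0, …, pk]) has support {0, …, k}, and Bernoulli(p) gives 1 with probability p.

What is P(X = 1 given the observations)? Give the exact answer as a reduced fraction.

Enumerate traces; 12 have nonzero weight after conditioning:
  (X=0, Z=1, Y=1, W=1) weight 1/48
  (X=0, Z=1, Y=2, W=1) weight 1/48
  (X=0, Z=2, Y=1, W=1) weight 1/144
  (X=0, Z=2, Y=2, W=1) weight 1/144
  (X=0, Z=3, Y=1, W=1) weight 1/48
  (X=0, Z=3, Y=2, W=1) weight 1/48
  (X=1, Z=1, Y=1, W=0) weight 1/48
  (X=1, Z=1, Y=2, W=0) weight 1/48
  … 4 more
Group by X:
  weight(X=0) = 7/72
  weight(X=1) = 11/72
Total weight = 7/72 + 11/72 = 1/4
P(X=0 | obs) = 7/72 / 1/4 = 7/18
P(X=1 | obs) = 11/72 / 1/4 = 11/18

P(X = 1 | obs) = 11/18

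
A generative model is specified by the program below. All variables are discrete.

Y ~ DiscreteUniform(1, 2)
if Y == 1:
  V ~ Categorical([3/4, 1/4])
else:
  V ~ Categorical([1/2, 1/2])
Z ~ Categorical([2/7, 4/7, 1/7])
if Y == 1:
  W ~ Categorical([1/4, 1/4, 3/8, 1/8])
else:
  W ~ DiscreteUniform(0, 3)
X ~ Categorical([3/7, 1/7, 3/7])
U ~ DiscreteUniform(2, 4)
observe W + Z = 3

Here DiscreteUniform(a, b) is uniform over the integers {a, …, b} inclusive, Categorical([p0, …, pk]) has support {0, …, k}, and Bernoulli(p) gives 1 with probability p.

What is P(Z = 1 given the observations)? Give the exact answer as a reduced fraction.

P(Z = 1 | obs) = 2/3

Enumerate traces; 108 have nonzero weight after conditioning:
  (Y=1, V=0, Z=0, W=3, X=0, U=2) weight 3/1568
  (Y=1, V=0, Z=0, W=3, X=0, U=3) weight 3/1568
  (Y=1, V=0, Z=0, W=3, X=0, U=4) weight 3/1568
  (Y=1, V=0, Z=0, W=3, X=1, U=2) weight 1/1568
  (Y=1, V=0, Z=0, W=3, X=1, U=3) weight 1/1568
  (Y=1, V=0, Z=0, W=3, X=1, U=4) weight 1/1568
  (Y=1, V=0, Z=0, W=3, X=2, U=2) weight 3/1568
  (Y=1, V=0, Z=0, W=3, X=2, U=3) weight 3/1568
  (Y=1, V=0, Z=1, W=2, X=0, U=2) weight 9/784
  (Y=1, V=0, Z=2, W=1, X=0, U=2) weight 3/1568
  … 98 more
Group by Z:
  weight(Z=0) = 3/56
  weight(Z=1) = 5/28
  weight(Z=2) = 1/28
Total weight = 3/56 + 5/28 + 1/28 = 15/56
P(Z=0 | obs) = 3/56 / 15/56 = 1/5
P(Z=1 | obs) = 5/28 / 15/56 = 2/3
P(Z=2 | obs) = 1/28 / 15/56 = 2/15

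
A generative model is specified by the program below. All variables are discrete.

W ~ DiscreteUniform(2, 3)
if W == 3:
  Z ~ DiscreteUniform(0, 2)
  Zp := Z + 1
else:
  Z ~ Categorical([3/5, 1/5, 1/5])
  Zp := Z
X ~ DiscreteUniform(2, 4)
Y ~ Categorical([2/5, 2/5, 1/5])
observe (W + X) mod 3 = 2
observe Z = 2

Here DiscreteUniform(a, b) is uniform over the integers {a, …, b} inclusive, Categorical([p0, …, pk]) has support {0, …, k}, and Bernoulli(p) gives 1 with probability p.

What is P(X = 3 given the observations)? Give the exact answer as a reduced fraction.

P(X = 3 | obs) = 3/8

Enumerate traces; 6 have nonzero weight after conditioning:
  (W=2, Z=2, X=3, Y=0) weight 1/75
  (W=2, Z=2, X=3, Y=1) weight 1/75
  (W=2, Z=2, X=3, Y=2) weight 1/150
  (W=3, Z=2, X=2, Y=0) weight 1/45
  (W=3, Z=2, X=2, Y=1) weight 1/45
  (W=3, Z=2, X=2, Y=2) weight 1/90
Group by X:
  weight(X=2) = 1/18
  weight(X=3) = 1/30
Total weight = 1/18 + 1/30 = 4/45
P(X=2 | obs) = 1/18 / 4/45 = 5/8
P(X=3 | obs) = 1/30 / 4/45 = 3/8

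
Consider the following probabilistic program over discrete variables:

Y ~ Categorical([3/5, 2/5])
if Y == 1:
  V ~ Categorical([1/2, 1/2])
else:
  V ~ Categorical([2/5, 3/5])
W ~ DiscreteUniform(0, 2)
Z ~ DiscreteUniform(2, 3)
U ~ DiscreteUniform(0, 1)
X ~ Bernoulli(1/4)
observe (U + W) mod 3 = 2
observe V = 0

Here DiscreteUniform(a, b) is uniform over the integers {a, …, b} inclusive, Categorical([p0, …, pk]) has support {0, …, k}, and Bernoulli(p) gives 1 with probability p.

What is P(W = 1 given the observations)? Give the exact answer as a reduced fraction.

Enumerate traces; 16 have nonzero weight after conditioning:
  (Y=0, V=0, W=1, Z=2, U=1, X=0) weight 3/200
  (Y=0, V=0, W=1, Z=2, U=1, X=1) weight 1/200
  (Y=0, V=0, W=1, Z=3, U=1, X=0) weight 3/200
  (Y=0, V=0, W=1, Z=3, U=1, X=1) weight 1/200
  (Y=0, V=0, W=2, Z=2, U=0, X=0) weight 3/200
  (Y=0, V=0, W=2, Z=2, U=0, X=1) weight 1/200
  (Y=0, V=0, W=2, Z=3, U=0, X=0) weight 3/200
  (Y=0, V=0, W=2, Z=3, U=0, X=1) weight 1/200
  … 8 more
Group by W:
  weight(W=1) = 11/150
  weight(W=2) = 11/150
Total weight = 11/150 + 11/150 = 11/75
P(W=1 | obs) = 11/150 / 11/75 = 1/2
P(W=2 | obs) = 11/150 / 11/75 = 1/2

P(W = 1 | obs) = 1/2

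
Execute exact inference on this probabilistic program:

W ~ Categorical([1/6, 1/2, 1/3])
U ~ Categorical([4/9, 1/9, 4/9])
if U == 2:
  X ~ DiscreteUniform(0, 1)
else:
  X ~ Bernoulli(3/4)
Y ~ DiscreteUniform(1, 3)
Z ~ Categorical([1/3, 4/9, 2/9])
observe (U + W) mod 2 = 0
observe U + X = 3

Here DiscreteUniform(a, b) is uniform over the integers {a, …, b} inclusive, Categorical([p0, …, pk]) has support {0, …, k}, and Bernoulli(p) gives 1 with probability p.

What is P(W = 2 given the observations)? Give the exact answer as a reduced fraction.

P(W = 2 | obs) = 2/3

Enumerate traces; 18 have nonzero weight after conditioning:
  (W=0, U=2, X=1, Y=1, Z=0) weight 1/243
  (W=0, U=2, X=1, Y=1, Z=1) weight 4/729
  (W=0, U=2, X=1, Y=1, Z=2) weight 2/729
  (W=0, U=2, X=1, Y=2, Z=0) weight 1/243
  (W=0, U=2, X=1, Y=2, Z=1) weight 4/729
  (W=0, U=2, X=1, Y=2, Z=2) weight 2/729
  (W=0, U=2, X=1, Y=3, Z=0) weight 1/243
  (W=0, U=2, X=1, Y=3, Z=1) weight 4/729
  (W=2, U=2, X=1, Y=1, Z=0) weight 2/243
  … 9 more
Group by W:
  weight(W=0) = 1/27
  weight(W=2) = 2/27
Total weight = 1/27 + 2/27 = 1/9
P(W=0 | obs) = 1/27 / 1/9 = 1/3
P(W=2 | obs) = 2/27 / 1/9 = 2/3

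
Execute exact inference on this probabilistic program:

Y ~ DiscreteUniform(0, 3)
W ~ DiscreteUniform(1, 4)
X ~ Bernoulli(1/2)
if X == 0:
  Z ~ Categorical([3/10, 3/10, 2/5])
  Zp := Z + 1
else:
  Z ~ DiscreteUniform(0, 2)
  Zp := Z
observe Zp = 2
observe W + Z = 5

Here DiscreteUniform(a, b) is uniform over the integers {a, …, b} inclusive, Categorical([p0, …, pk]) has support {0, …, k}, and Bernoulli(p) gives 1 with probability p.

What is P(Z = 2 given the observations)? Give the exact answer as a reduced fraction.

P(Z = 2 | obs) = 10/19

Enumerate traces; 8 have nonzero weight after conditioning:
  (Y=0, W=3, X=1, Z=2) weight 1/96
  (Y=0, W=4, X=0, Z=1) weight 3/320
  (Y=1, W=3, X=1, Z=2) weight 1/96
  (Y=1, W=4, X=0, Z=1) weight 3/320
  (Y=2, W=3, X=1, Z=2) weight 1/96
  (Y=2, W=4, X=0, Z=1) weight 3/320
  (Y=3, W=3, X=1, Z=2) weight 1/96
  (Y=3, W=4, X=0, Z=1) weight 3/320
Group by Z:
  weight(Z=1) = 3/80
  weight(Z=2) = 1/24
Total weight = 3/80 + 1/24 = 19/240
P(Z=1 | obs) = 3/80 / 19/240 = 9/19
P(Z=2 | obs) = 1/24 / 19/240 = 10/19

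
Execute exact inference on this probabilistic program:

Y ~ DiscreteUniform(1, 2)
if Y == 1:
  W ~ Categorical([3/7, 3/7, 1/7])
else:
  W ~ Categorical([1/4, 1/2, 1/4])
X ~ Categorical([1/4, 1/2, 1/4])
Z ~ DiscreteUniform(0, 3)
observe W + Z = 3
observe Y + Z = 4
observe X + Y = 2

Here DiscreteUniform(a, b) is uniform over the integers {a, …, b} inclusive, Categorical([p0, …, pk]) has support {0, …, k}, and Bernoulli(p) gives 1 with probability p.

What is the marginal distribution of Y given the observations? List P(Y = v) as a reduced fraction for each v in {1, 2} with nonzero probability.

Enumerate traces; 2 have nonzero weight after conditioning:
  (Y=1, W=0, X=1, Z=3) weight 3/112
  (Y=2, W=1, X=0, Z=2) weight 1/64
Group by Y:
  weight(Y=1) = 3/112
  weight(Y=2) = 1/64
Total weight = 3/112 + 1/64 = 19/448
P(Y=1 | obs) = 3/112 / 19/448 = 12/19
P(Y=2 | obs) = 1/64 / 19/448 = 7/19

P(Y=1) = 12/19, P(Y=2) = 7/19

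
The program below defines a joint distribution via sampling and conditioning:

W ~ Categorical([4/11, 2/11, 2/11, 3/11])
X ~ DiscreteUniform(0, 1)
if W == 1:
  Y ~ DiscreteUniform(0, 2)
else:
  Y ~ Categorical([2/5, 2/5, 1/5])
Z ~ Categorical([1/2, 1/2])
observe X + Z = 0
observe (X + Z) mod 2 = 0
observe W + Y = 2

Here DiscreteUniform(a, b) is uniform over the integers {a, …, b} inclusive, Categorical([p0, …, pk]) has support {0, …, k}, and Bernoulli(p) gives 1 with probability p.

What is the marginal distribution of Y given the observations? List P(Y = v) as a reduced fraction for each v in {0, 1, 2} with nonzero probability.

Enumerate traces; 3 have nonzero weight after conditioning:
  (W=0, X=0, Y=2, Z=0) weight 1/55
  (W=1, X=0, Y=1, Z=0) weight 1/66
  (W=2, X=0, Y=0, Z=0) weight 1/55
Group by Y:
  weight(Y=0) = 1/55
  weight(Y=1) = 1/66
  weight(Y=2) = 1/55
Total weight = 1/55 + 1/66 + 1/55 = 17/330
P(Y=0 | obs) = 1/55 / 17/330 = 6/17
P(Y=1 | obs) = 1/66 / 17/330 = 5/17
P(Y=2 | obs) = 1/55 / 17/330 = 6/17

P(Y=0) = 6/17, P(Y=1) = 5/17, P(Y=2) = 6/17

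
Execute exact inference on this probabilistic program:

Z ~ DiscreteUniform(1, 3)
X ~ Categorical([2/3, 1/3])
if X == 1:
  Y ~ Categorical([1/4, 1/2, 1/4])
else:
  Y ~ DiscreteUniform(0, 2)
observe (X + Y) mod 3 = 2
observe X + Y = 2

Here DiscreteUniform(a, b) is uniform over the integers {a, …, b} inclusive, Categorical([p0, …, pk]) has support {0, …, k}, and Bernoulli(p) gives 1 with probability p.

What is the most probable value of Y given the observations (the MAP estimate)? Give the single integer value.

argmax_v P(Y = v | obs) = 2

Enumerate traces; 6 have nonzero weight after conditioning:
  (Z=1, X=0, Y=2) weight 2/27
  (Z=1, X=1, Y=1) weight 1/18
  (Z=2, X=0, Y=2) weight 2/27
  (Z=2, X=1, Y=1) weight 1/18
  (Z=3, X=0, Y=2) weight 2/27
  (Z=3, X=1, Y=1) weight 1/18
Group by Y:
  weight(Y=1) = 1/6
  weight(Y=2) = 2/9
Total weight = 1/6 + 2/9 = 7/18
P(Y=1 | obs) = 1/6 / 7/18 = 3/7
P(Y=2 | obs) = 2/9 / 7/18 = 4/7
argmax = 2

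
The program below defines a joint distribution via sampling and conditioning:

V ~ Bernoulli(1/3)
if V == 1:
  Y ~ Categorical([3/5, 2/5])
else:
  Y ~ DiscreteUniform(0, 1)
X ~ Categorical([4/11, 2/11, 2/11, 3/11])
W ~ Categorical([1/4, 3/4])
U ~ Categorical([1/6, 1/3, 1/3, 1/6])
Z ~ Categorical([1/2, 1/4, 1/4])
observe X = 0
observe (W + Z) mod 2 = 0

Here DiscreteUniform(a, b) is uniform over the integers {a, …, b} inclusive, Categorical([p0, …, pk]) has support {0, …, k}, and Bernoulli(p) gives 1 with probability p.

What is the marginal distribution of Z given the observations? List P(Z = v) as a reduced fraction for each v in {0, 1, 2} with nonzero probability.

P(Z=0) = 1/3, P(Z=1) = 1/2, P(Z=2) = 1/6

Enumerate traces; 48 have nonzero weight after conditioning:
  (V=0, Y=0, X=0, W=0, U=0, Z=0) weight 1/396
  (V=0, Y=0, X=0, W=0, U=0, Z=2) weight 1/792
  (V=0, Y=0, X=0, W=0, U=1, Z=0) weight 1/198
  (V=0, Y=0, X=0, W=0, U=1, Z=2) weight 1/396
  (V=0, Y=0, X=0, W=0, U=2, Z=0) weight 1/198
  (V=0, Y=0, X=0, W=0, U=2, Z=2) weight 1/396
  (V=0, Y=0, X=0, W=0, U=3, Z=0) weight 1/396
  (V=0, Y=0, X=0, W=0, U=3, Z=2) weight 1/792
  (V=0, Y=0, X=0, W=1, U=0, Z=1) weight 1/264
  … 39 more
Group by Z:
  weight(Z=0) = 1/22
  weight(Z=1) = 3/44
  weight(Z=2) = 1/44
Total weight = 1/22 + 3/44 + 1/44 = 3/22
P(Z=0 | obs) = 1/22 / 3/22 = 1/3
P(Z=1 | obs) = 3/44 / 3/22 = 1/2
P(Z=2 | obs) = 1/44 / 3/22 = 1/6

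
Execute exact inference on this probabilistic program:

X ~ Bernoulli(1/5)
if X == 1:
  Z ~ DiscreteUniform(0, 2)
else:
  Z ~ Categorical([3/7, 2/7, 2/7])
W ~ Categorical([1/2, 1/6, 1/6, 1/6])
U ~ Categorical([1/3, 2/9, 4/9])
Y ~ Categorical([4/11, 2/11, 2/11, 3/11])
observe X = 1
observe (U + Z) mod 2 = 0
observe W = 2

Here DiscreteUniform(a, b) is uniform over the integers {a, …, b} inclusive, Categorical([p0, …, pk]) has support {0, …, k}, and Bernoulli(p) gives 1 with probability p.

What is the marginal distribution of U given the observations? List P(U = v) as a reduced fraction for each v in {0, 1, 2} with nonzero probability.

Enumerate traces; 20 have nonzero weight after conditioning:
  (X=1, Z=0, W=2, U=0, Y=0) weight 2/1485
  (X=1, Z=0, W=2, U=0, Y=1) weight 1/1485
  (X=1, Z=0, W=2, U=0, Y=2) weight 1/1485
  (X=1, Z=0, W=2, U=0, Y=3) weight 1/990
  (X=1, Z=0, W=2, U=2, Y=0) weight 8/4455
  (X=1, Z=0, W=2, U=2, Y=1) weight 4/4455
  (X=1, Z=0, W=2, U=2, Y=2) weight 4/4455
  (X=1, Z=0, W=2, U=2, Y=3) weight 2/1485
  (X=1, Z=1, W=2, U=1, Y=0) weight 4/4455
  … 11 more
Group by U:
  weight(U=0) = 1/135
  weight(U=1) = 1/405
  weight(U=2) = 4/405
Total weight = 1/135 + 1/405 + 4/405 = 8/405
P(U=0 | obs) = 1/135 / 8/405 = 3/8
P(U=1 | obs) = 1/405 / 8/405 = 1/8
P(U=2 | obs) = 4/405 / 8/405 = 1/2

P(U=0) = 3/8, P(U=1) = 1/8, P(U=2) = 1/2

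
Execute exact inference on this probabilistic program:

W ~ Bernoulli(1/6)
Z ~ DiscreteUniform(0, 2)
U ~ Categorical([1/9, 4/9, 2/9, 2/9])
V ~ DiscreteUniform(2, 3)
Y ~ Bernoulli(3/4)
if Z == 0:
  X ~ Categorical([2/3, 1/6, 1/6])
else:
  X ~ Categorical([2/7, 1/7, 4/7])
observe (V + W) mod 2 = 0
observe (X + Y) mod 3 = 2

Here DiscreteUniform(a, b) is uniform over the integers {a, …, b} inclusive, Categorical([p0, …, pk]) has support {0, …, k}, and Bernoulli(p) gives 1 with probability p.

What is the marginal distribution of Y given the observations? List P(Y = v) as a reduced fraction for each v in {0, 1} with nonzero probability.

Enumerate traces; 48 have nonzero weight after conditioning:
  (W=0, Z=0, U=0, V=2, Y=0, X=2) weight 5/7776
  (W=0, Z=0, U=0, V=2, Y=1, X=1) weight 5/2592
  (W=0, Z=0, U=1, V=2, Y=0, X=2) weight 5/1944
  (W=0, Z=0, U=1, V=2, Y=1, X=1) weight 5/648
  (W=0, Z=0, U=2, V=2, Y=0, X=2) weight 5/3888
  (W=0, Z=0, U=2, V=2, Y=1, X=1) weight 5/1296
  (W=0, Z=0, U=3, V=2, Y=0, X=2) weight 5/3888
  (W=0, Z=0, U=3, V=2, Y=1, X=1) weight 5/1296
  … 40 more
Group by Y:
  weight(Y=0) = 55/1008
  weight(Y=1) = 19/336
Total weight = 55/1008 + 19/336 = 1/9
P(Y=0 | obs) = 55/1008 / 1/9 = 55/112
P(Y=1 | obs) = 19/336 / 1/9 = 57/112

P(Y=0) = 55/112, P(Y=1) = 57/112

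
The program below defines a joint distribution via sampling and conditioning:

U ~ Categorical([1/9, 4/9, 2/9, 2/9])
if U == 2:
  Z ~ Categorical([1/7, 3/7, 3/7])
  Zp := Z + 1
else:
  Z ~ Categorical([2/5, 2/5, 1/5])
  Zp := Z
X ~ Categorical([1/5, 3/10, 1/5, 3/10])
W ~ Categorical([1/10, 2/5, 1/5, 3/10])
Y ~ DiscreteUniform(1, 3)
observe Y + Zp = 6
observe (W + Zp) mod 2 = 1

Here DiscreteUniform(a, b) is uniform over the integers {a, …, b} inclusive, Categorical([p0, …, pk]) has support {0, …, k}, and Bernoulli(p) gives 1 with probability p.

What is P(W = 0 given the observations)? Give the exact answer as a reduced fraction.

Enumerate traces; 8 have nonzero weight after conditioning:
  (U=2, Z=2, X=0, W=0, Y=3) weight 1/1575
  (U=2, Z=2, X=0, W=2, Y=3) weight 2/1575
  (U=2, Z=2, X=1, W=0, Y=3) weight 1/1050
  (U=2, Z=2, X=1, W=2, Y=3) weight 1/525
  (U=2, Z=2, X=2, W=0, Y=3) weight 1/1575
  (U=2, Z=2, X=2, W=2, Y=3) weight 2/1575
  (U=2, Z=2, X=3, W=0, Y=3) weight 1/1050
  (U=2, Z=2, X=3, W=2, Y=3) weight 1/525
Group by W:
  weight(W=0) = 1/315
  weight(W=2) = 2/315
Total weight = 1/315 + 2/315 = 1/105
P(W=0 | obs) = 1/315 / 1/105 = 1/3
P(W=2 | obs) = 2/315 / 1/105 = 2/3

P(W = 0 | obs) = 1/3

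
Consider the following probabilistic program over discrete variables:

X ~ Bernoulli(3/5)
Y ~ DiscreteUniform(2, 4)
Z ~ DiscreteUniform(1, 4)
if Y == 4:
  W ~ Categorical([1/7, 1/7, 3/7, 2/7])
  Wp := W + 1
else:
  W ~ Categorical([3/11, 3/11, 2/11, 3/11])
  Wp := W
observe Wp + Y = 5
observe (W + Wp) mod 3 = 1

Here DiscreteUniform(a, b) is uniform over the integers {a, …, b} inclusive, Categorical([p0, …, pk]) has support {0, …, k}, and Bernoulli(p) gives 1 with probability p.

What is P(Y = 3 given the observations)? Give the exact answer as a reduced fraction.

Enumerate traces; 16 have nonzero weight after conditioning:
  (X=0, Y=3, Z=1, W=2) weight 1/165
  (X=0, Y=3, Z=2, W=2) weight 1/165
  (X=0, Y=3, Z=3, W=2) weight 1/165
  (X=0, Y=3, Z=4, W=2) weight 1/165
  (X=0, Y=4, Z=1, W=0) weight 1/210
  (X=0, Y=4, Z=2, W=0) weight 1/210
  (X=0, Y=4, Z=3, W=0) weight 1/210
  (X=0, Y=4, Z=4, W=0) weight 1/210
  … 8 more
Group by Y:
  weight(Y=3) = 2/33
  weight(Y=4) = 1/21
Total weight = 2/33 + 1/21 = 25/231
P(Y=3 | obs) = 2/33 / 25/231 = 14/25
P(Y=4 | obs) = 1/21 / 25/231 = 11/25

P(Y = 3 | obs) = 14/25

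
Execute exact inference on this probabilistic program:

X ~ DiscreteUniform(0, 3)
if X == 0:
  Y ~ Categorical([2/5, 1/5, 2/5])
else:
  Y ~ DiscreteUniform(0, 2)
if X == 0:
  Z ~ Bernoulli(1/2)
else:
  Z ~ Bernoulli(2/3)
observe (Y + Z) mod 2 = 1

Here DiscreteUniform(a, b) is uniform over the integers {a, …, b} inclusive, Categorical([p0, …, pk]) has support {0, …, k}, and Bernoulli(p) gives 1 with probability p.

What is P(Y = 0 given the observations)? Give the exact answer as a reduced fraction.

P(Y = 0 | obs) = 2/5

Enumerate traces; 12 have nonzero weight after conditioning:
  (X=0, Y=0, Z=1) weight 1/20
  (X=0, Y=1, Z=0) weight 1/40
  (X=0, Y=2, Z=1) weight 1/20
  (X=1, Y=0, Z=1) weight 1/18
  (X=1, Y=1, Z=0) weight 1/36
  (X=1, Y=2, Z=1) weight 1/18
  (X=2, Y=0, Z=1) weight 1/18
  (X=2, Y=1, Z=0) weight 1/36
  … 4 more
Group by Y:
  weight(Y=0) = 13/60
  weight(Y=1) = 13/120
  weight(Y=2) = 13/60
Total weight = 13/60 + 13/120 + 13/60 = 13/24
P(Y=0 | obs) = 13/60 / 13/24 = 2/5
P(Y=1 | obs) = 13/120 / 13/24 = 1/5
P(Y=2 | obs) = 13/60 / 13/24 = 2/5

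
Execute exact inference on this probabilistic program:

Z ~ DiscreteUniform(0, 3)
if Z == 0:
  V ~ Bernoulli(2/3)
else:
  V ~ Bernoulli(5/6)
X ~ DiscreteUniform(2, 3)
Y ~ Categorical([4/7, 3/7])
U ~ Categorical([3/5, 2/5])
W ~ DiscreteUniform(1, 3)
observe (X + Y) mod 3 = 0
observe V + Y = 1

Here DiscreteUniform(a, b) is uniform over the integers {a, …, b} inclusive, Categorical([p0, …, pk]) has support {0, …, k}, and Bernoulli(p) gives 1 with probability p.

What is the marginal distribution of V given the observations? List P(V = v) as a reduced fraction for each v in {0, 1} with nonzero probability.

Enumerate traces; 48 have nonzero weight after conditioning:
  (Z=0, V=0, X=2, Y=1, U=0, W=1) weight 1/280
  (Z=0, V=0, X=2, Y=1, U=0, W=2) weight 1/280
  (Z=0, V=0, X=2, Y=1, U=0, W=3) weight 1/280
  (Z=0, V=0, X=2, Y=1, U=1, W=1) weight 1/420
  (Z=0, V=0, X=2, Y=1, U=1, W=2) weight 1/420
  (Z=0, V=0, X=2, Y=1, U=1, W=3) weight 1/420
  (Z=0, V=1, X=3, Y=0, U=0, W=1) weight 1/105
  (Z=0, V=1, X=3, Y=0, U=0, W=2) weight 1/105
  … 40 more
Group by V:
  weight(V=0) = 5/112
  weight(V=1) = 19/84
Total weight = 5/112 + 19/84 = 13/48
P(V=0 | obs) = 5/112 / 13/48 = 15/91
P(V=1 | obs) = 19/84 / 13/48 = 76/91

P(V=0) = 15/91, P(V=1) = 76/91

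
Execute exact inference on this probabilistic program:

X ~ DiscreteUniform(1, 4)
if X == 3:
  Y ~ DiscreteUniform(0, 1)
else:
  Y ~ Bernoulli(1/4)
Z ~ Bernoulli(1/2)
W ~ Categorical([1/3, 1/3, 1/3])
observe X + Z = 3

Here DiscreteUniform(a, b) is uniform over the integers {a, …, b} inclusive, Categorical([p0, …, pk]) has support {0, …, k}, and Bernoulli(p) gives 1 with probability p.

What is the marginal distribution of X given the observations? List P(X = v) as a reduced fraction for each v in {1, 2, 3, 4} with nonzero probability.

Enumerate traces; 12 have nonzero weight after conditioning:
  (X=2, Y=0, Z=1, W=0) weight 1/32
  (X=2, Y=0, Z=1, W=1) weight 1/32
  (X=2, Y=0, Z=1, W=2) weight 1/32
  (X=2, Y=1, Z=1, W=0) weight 1/96
  (X=2, Y=1, Z=1, W=1) weight 1/96
  (X=2, Y=1, Z=1, W=2) weight 1/96
  (X=3, Y=0, Z=0, W=0) weight 1/48
  (X=3, Y=0, Z=0, W=1) weight 1/48
  … 4 more
Group by X:
  weight(X=2) = 1/8
  weight(X=3) = 1/8
Total weight = 1/8 + 1/8 = 1/4
P(X=2 | obs) = 1/8 / 1/4 = 1/2
P(X=3 | obs) = 1/8 / 1/4 = 1/2

P(X=2) = 1/2, P(X=3) = 1/2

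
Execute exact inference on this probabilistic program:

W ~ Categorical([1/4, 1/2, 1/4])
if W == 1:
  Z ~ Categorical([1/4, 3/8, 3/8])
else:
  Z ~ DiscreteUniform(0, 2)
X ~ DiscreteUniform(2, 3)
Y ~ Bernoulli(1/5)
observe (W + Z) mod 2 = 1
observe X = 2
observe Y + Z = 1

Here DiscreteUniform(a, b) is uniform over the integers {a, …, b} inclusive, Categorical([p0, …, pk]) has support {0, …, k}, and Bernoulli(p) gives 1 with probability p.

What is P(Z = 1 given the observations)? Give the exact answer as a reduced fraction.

Enumerate traces; 3 have nonzero weight after conditioning:
  (W=0, Z=1, X=2, Y=0) weight 1/30
  (W=1, Z=0, X=2, Y=1) weight 1/80
  (W=2, Z=1, X=2, Y=0) weight 1/30
Group by Z:
  weight(Z=0) = 1/80
  weight(Z=1) = 1/15
Total weight = 1/80 + 1/15 = 19/240
P(Z=0 | obs) = 1/80 / 19/240 = 3/19
P(Z=1 | obs) = 1/15 / 19/240 = 16/19

P(Z = 1 | obs) = 16/19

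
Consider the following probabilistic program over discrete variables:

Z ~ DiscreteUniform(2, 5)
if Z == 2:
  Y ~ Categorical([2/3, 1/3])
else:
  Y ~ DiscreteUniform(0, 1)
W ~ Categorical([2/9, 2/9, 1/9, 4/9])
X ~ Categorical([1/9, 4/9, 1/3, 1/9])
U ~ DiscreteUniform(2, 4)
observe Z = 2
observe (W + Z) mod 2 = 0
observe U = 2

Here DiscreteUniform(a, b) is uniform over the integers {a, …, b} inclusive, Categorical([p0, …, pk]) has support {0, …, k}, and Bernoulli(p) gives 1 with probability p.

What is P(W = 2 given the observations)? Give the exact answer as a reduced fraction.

Enumerate traces; 16 have nonzero weight after conditioning:
  (Z=2, Y=0, W=0, X=0, U=2) weight 1/729
  (Z=2, Y=0, W=0, X=1, U=2) weight 4/729
  (Z=2, Y=0, W=0, X=2, U=2) weight 1/243
  (Z=2, Y=0, W=0, X=3, U=2) weight 1/729
  (Z=2, Y=0, W=2, X=0, U=2) weight 1/1458
  (Z=2, Y=0, W=2, X=1, U=2) weight 2/729
  (Z=2, Y=0, W=2, X=2, U=2) weight 1/486
  (Z=2, Y=0, W=2, X=3, U=2) weight 1/1458
  … 8 more
Group by W:
  weight(W=0) = 1/54
  weight(W=2) = 1/108
Total weight = 1/54 + 1/108 = 1/36
P(W=0 | obs) = 1/54 / 1/36 = 2/3
P(W=2 | obs) = 1/108 / 1/36 = 1/3

P(W = 2 | obs) = 1/3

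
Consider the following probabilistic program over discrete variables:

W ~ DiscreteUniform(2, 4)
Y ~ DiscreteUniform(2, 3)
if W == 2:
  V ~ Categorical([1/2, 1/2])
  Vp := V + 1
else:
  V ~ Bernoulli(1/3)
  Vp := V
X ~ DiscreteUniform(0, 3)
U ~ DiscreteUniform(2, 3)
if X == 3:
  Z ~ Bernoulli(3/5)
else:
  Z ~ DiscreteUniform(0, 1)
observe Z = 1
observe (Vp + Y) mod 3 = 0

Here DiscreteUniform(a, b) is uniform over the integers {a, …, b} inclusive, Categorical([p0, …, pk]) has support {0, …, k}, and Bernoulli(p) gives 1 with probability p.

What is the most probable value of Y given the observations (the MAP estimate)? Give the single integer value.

Enumerate traces; 40 have nonzero weight after conditioning:
  (W=2, Y=2, V=0, X=0, U=2, Z=1) weight 1/192
  (W=2, Y=2, V=0, X=0, U=3, Z=1) weight 1/192
  (W=2, Y=2, V=0, X=1, U=2, Z=1) weight 1/192
  (W=2, Y=2, V=0, X=1, U=3, Z=1) weight 1/192
  (W=2, Y=2, V=0, X=2, U=2, Z=1) weight 1/192
  (W=2, Y=2, V=0, X=2, U=3, Z=1) weight 1/192
  (W=2, Y=2, V=0, X=3, U=2, Z=1) weight 1/160
  (W=2, Y=2, V=0, X=3, U=3, Z=1) weight 1/160
  (W=3, Y=3, V=0, X=0, U=2, Z=1) weight 1/144
  … 31 more
Group by Y:
  weight(Y=2) = 49/480
  weight(Y=3) = 7/60
Total weight = 49/480 + 7/60 = 7/32
P(Y=2 | obs) = 49/480 / 7/32 = 7/15
P(Y=3 | obs) = 7/60 / 7/32 = 8/15
argmax = 3

argmax_v P(Y = v | obs) = 3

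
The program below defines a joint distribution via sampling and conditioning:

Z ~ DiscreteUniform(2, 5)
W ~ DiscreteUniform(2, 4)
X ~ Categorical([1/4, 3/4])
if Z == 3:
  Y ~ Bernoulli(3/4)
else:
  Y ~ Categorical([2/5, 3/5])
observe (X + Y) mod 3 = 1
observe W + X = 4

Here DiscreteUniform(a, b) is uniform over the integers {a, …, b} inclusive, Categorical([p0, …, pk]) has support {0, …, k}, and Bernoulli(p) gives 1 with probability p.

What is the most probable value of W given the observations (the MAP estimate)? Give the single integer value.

Enumerate traces; 8 have nonzero weight after conditioning:
  (Z=2, W=3, X=1, Y=0) weight 1/40
  (Z=2, W=4, X=0, Y=1) weight 1/80
  (Z=3, W=3, X=1, Y=0) weight 1/64
  (Z=3, W=4, X=0, Y=1) weight 1/64
  (Z=4, W=3, X=1, Y=0) weight 1/40
  (Z=4, W=4, X=0, Y=1) weight 1/80
  (Z=5, W=3, X=1, Y=0) weight 1/40
  (Z=5, W=4, X=0, Y=1) weight 1/80
Group by W:
  weight(W=3) = 29/320
  weight(W=4) = 17/320
Total weight = 29/320 + 17/320 = 23/160
P(W=3 | obs) = 29/320 / 23/160 = 29/46
P(W=4 | obs) = 17/320 / 23/160 = 17/46
argmax = 3

argmax_v P(W = v | obs) = 3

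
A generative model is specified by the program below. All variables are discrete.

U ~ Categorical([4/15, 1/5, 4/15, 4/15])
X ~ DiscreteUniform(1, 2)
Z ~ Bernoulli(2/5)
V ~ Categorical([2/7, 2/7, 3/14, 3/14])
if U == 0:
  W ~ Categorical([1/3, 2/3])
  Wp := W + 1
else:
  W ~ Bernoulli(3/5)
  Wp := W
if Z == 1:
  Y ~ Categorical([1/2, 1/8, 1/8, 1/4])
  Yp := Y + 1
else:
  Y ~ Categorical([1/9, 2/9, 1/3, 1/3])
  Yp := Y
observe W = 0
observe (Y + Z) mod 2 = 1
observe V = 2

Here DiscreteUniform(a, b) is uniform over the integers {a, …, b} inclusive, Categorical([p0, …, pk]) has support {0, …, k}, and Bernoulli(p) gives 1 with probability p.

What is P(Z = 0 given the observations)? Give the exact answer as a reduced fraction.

P(Z = 0 | obs) = 4/7

Enumerate traces; 32 have nonzero weight after conditioning:
  (U=0, X=1, Z=0, V=2, W=0, Y=1) weight 2/1575
  (U=0, X=1, Z=0, V=2, W=0, Y=3) weight 1/525
  (U=0, X=1, Z=1, V=2, W=0, Y=0) weight 1/525
  (U=0, X=1, Z=1, V=2, W=0, Y=2) weight 1/2100
  (U=0, X=2, Z=0, V=2, W=0, Y=1) weight 2/1575
  (U=0, X=2, Z=0, V=2, W=0, Y=3) weight 1/525
  (U=0, X=2, Z=1, V=2, W=0, Y=0) weight 1/525
  (U=0, X=2, Z=1, V=2, W=0, Y=2) weight 1/2100
  … 24 more
Group by Z:
  weight(Z=0) = 43/1575
  weight(Z=1) = 43/2100
Total weight = 43/1575 + 43/2100 = 43/900
P(Z=0 | obs) = 43/1575 / 43/900 = 4/7
P(Z=1 | obs) = 43/2100 / 43/900 = 3/7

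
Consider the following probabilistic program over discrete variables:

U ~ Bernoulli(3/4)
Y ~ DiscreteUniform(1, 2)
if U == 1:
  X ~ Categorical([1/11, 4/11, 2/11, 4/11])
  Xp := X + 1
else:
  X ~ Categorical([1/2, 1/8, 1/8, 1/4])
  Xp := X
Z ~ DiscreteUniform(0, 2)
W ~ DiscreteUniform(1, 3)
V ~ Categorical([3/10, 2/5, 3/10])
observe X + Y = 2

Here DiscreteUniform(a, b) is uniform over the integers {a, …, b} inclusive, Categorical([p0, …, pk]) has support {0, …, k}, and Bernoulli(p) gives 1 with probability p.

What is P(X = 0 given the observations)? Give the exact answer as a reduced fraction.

P(X = 0 | obs) = 68/175

Enumerate traces; 108 have nonzero weight after conditioning:
  (U=0, Y=1, X=1, Z=0, W=1, V=0) weight 1/1920
  (U=0, Y=1, X=1, Z=0, W=1, V=1) weight 1/1440
  (U=0, Y=1, X=1, Z=0, W=1, V=2) weight 1/1920
  (U=0, Y=1, X=1, Z=0, W=2, V=0) weight 1/1920
  (U=0, Y=1, X=1, Z=0, W=2, V=1) weight 1/1440
  (U=0, Y=1, X=1, Z=0, W=2, V=2) weight 1/1920
  (U=0, Y=1, X=1, Z=0, W=3, V=0) weight 1/1920
  (U=0, Y=1, X=1, Z=0, W=3, V=1) weight 1/1440
  (U=0, Y=2, X=0, Z=0, W=1, V=0) weight 1/480
  … 99 more
Group by X:
  weight(X=0) = 17/176
  weight(X=1) = 107/704
Total weight = 17/176 + 107/704 = 175/704
P(X=0 | obs) = 17/176 / 175/704 = 68/175
P(X=1 | obs) = 107/704 / 175/704 = 107/175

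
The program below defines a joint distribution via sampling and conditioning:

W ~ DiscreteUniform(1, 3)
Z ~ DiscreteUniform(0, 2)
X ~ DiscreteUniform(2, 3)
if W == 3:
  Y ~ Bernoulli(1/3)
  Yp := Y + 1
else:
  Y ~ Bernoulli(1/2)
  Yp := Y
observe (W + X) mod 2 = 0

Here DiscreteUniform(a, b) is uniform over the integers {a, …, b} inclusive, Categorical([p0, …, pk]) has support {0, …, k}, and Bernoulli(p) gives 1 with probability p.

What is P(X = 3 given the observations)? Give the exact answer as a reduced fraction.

P(X = 3 | obs) = 2/3

Enumerate traces; 18 have nonzero weight after conditioning:
  (W=1, Z=0, X=3, Y=0) weight 1/36
  (W=1, Z=0, X=3, Y=1) weight 1/36
  (W=1, Z=1, X=3, Y=0) weight 1/36
  (W=1, Z=1, X=3, Y=1) weight 1/36
  (W=1, Z=2, X=3, Y=0) weight 1/36
  (W=1, Z=2, X=3, Y=1) weight 1/36
  (W=2, Z=0, X=2, Y=0) weight 1/36
  (W=2, Z=0, X=2, Y=1) weight 1/36
  … 10 more
Group by X:
  weight(X=2) = 1/6
  weight(X=3) = 1/3
Total weight = 1/6 + 1/3 = 1/2
P(X=2 | obs) = 1/6 / 1/2 = 1/3
P(X=3 | obs) = 1/3 / 1/2 = 2/3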